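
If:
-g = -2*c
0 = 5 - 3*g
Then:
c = 5/6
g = 5/3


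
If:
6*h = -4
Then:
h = -2/3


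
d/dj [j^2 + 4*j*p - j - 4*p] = 2*j + 4*p - 1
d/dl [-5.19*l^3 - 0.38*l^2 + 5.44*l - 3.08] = -15.57*l^2 - 0.76*l + 5.44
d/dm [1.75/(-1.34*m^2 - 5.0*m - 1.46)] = (4.69*m + 8.75)/(1.34*m^2 + 5.0*m + 1.46)^2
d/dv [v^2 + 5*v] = 2*v + 5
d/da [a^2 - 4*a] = 2*a - 4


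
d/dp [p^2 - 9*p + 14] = 2*p - 9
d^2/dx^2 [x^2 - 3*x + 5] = 2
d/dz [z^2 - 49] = 2*z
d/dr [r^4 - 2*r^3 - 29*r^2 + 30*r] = 4*r^3 - 6*r^2 - 58*r + 30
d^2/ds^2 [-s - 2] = 0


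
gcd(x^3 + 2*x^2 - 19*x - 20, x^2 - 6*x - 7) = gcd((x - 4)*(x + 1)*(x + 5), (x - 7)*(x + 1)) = x + 1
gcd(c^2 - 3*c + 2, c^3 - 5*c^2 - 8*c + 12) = c - 1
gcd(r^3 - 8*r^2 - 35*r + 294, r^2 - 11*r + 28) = r - 7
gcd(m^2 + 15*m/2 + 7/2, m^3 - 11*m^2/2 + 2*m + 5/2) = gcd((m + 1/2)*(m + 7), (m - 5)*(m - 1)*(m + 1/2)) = m + 1/2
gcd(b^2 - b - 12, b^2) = 1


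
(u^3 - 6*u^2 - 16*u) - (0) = u^3 - 6*u^2 - 16*u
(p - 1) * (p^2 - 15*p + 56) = p^3 - 16*p^2 + 71*p - 56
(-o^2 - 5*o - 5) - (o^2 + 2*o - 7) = -2*o^2 - 7*o + 2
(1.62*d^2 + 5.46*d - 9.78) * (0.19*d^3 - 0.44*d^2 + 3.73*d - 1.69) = 0.3078*d^5 + 0.3246*d^4 + 1.782*d^3 + 21.9312*d^2 - 45.7068*d + 16.5282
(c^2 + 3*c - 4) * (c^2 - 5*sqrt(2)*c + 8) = c^4 - 5*sqrt(2)*c^3 + 3*c^3 - 15*sqrt(2)*c^2 + 4*c^2 + 24*c + 20*sqrt(2)*c - 32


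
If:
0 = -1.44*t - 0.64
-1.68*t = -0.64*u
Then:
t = -0.44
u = -1.17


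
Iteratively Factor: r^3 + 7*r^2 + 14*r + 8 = (r + 4)*(r^2 + 3*r + 2) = (r + 1)*(r + 4)*(r + 2)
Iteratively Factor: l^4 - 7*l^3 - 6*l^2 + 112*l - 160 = (l - 2)*(l^3 - 5*l^2 - 16*l + 80) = (l - 5)*(l - 2)*(l^2 - 16) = (l - 5)*(l - 4)*(l - 2)*(l + 4)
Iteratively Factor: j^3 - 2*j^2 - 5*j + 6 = (j - 3)*(j^2 + j - 2) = (j - 3)*(j + 2)*(j - 1)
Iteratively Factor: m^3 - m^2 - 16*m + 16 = (m + 4)*(m^2 - 5*m + 4) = (m - 4)*(m + 4)*(m - 1)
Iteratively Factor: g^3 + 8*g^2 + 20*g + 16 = (g + 4)*(g^2 + 4*g + 4) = (g + 2)*(g + 4)*(g + 2)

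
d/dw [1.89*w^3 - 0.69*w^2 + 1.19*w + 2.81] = 5.67*w^2 - 1.38*w + 1.19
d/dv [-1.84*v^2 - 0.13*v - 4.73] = -3.68*v - 0.13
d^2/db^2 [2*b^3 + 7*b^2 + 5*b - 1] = 12*b + 14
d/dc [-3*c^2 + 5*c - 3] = 5 - 6*c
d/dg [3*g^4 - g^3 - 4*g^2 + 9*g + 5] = 12*g^3 - 3*g^2 - 8*g + 9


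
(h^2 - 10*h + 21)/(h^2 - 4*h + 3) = (h - 7)/(h - 1)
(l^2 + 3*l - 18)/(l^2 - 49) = (l^2 + 3*l - 18)/(l^2 - 49)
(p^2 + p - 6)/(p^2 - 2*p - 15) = (p - 2)/(p - 5)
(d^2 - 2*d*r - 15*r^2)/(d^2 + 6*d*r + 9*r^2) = (d - 5*r)/(d + 3*r)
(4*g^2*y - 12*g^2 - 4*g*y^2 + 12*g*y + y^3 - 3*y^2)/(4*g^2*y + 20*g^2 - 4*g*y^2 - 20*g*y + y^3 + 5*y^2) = (y - 3)/(y + 5)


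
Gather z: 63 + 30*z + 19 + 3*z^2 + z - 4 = 3*z^2 + 31*z + 78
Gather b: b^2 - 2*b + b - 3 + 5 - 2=b^2 - b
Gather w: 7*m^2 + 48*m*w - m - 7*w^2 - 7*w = 7*m^2 - m - 7*w^2 + w*(48*m - 7)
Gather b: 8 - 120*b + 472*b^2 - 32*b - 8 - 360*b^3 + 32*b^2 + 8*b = -360*b^3 + 504*b^2 - 144*b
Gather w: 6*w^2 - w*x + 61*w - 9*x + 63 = 6*w^2 + w*(61 - x) - 9*x + 63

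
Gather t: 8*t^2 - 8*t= 8*t^2 - 8*t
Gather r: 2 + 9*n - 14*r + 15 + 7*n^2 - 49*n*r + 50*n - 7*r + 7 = 7*n^2 + 59*n + r*(-49*n - 21) + 24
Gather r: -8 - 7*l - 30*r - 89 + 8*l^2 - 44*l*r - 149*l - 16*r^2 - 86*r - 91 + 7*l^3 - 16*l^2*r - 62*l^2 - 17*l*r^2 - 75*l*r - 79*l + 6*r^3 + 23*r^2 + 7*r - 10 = 7*l^3 - 54*l^2 - 235*l + 6*r^3 + r^2*(7 - 17*l) + r*(-16*l^2 - 119*l - 109) - 198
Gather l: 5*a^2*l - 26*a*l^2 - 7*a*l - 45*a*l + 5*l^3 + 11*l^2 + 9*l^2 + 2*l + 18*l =5*l^3 + l^2*(20 - 26*a) + l*(5*a^2 - 52*a + 20)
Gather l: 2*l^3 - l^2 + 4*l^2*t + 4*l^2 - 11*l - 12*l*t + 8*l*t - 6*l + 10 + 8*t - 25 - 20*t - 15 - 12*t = 2*l^3 + l^2*(4*t + 3) + l*(-4*t - 17) - 24*t - 30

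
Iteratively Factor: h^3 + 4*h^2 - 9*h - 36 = (h - 3)*(h^2 + 7*h + 12) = (h - 3)*(h + 4)*(h + 3)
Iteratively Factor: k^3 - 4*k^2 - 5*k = (k - 5)*(k^2 + k) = (k - 5)*(k + 1)*(k)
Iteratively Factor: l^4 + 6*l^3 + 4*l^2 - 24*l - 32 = (l + 4)*(l^3 + 2*l^2 - 4*l - 8) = (l - 2)*(l + 4)*(l^2 + 4*l + 4) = (l - 2)*(l + 2)*(l + 4)*(l + 2)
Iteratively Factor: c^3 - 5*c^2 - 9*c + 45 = (c - 3)*(c^2 - 2*c - 15) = (c - 5)*(c - 3)*(c + 3)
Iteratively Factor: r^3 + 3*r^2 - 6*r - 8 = (r + 4)*(r^2 - r - 2) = (r + 1)*(r + 4)*(r - 2)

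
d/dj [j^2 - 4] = 2*j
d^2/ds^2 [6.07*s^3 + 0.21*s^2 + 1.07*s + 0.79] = 36.42*s + 0.42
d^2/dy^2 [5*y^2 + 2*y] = 10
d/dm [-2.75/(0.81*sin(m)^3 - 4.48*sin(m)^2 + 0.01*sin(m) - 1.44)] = (6.6825*sin(m)^2 - 24.64*sin(m) + 0.0275)*cos(m)/(0.81*sin(m)^3 - 4.48*sin(m)^2 + 0.01*sin(m) - 1.44)^2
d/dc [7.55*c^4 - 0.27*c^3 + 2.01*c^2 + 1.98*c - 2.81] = 30.2*c^3 - 0.81*c^2 + 4.02*c + 1.98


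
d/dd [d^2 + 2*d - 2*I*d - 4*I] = 2*d + 2 - 2*I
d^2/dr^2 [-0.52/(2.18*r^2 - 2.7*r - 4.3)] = (-4.942496*r^2 + 6.12144*r + 0.52*(4.36*r - 2.7)*(8.72*r - 5.4) + 9.74896)/(-2.18*r^2 + 2.7*r + 4.3)^3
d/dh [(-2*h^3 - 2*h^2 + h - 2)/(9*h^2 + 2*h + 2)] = (-18*h^4 - 8*h^3 - 25*h^2 + 28*h + 6)/(81*h^4 + 36*h^3 + 40*h^2 + 8*h + 4)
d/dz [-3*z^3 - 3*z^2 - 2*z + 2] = -9*z^2 - 6*z - 2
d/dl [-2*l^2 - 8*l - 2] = -4*l - 8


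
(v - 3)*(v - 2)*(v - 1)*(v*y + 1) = v^4*y - 6*v^3*y + v^3 + 11*v^2*y - 6*v^2 - 6*v*y + 11*v - 6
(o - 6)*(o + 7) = o^2 + o - 42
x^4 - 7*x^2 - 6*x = x*(x - 3)*(x + 1)*(x + 2)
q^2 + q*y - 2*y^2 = (q - y)*(q + 2*y)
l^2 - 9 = (l - 3)*(l + 3)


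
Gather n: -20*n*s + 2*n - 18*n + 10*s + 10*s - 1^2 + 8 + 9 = n*(-20*s - 16) + 20*s + 16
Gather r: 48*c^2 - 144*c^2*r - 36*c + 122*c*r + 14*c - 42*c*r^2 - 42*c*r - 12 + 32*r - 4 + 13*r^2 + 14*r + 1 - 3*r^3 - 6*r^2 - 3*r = 48*c^2 - 22*c - 3*r^3 + r^2*(7 - 42*c) + r*(-144*c^2 + 80*c + 43) - 15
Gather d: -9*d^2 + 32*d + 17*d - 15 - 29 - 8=-9*d^2 + 49*d - 52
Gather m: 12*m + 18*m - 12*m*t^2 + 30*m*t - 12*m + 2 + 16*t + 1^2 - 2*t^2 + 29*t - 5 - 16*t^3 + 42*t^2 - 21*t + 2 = m*(-12*t^2 + 30*t + 18) - 16*t^3 + 40*t^2 + 24*t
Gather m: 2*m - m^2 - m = -m^2 + m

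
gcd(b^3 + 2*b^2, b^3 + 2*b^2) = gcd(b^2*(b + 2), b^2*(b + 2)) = b^3 + 2*b^2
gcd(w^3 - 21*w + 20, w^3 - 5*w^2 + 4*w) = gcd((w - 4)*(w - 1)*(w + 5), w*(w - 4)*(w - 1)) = w^2 - 5*w + 4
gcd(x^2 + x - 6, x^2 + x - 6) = x^2 + x - 6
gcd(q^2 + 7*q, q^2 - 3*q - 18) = 1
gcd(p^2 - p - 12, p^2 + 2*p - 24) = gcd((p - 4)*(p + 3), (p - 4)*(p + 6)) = p - 4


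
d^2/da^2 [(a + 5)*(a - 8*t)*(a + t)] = 6*a - 14*t + 10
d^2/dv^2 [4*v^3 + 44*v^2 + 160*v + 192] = 24*v + 88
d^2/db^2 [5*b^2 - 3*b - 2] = 10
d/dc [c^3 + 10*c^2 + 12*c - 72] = 3*c^2 + 20*c + 12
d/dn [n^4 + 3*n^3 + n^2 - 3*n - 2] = 4*n^3 + 9*n^2 + 2*n - 3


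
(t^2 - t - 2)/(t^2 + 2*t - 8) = (t + 1)/(t + 4)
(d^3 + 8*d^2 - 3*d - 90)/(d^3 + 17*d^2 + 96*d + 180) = (d - 3)/(d + 6)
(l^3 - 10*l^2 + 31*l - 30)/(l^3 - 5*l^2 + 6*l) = (l - 5)/l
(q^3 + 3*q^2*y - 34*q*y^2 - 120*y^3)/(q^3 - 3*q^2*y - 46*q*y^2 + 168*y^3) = (-q^2 - 9*q*y - 20*y^2)/(-q^2 - 3*q*y + 28*y^2)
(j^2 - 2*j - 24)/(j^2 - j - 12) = (-j^2 + 2*j + 24)/(-j^2 + j + 12)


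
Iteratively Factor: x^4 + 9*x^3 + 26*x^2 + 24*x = (x + 2)*(x^3 + 7*x^2 + 12*x) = (x + 2)*(x + 4)*(x^2 + 3*x) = x*(x + 2)*(x + 4)*(x + 3)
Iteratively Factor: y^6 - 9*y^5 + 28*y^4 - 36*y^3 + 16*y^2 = (y)*(y^5 - 9*y^4 + 28*y^3 - 36*y^2 + 16*y) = y^2*(y^4 - 9*y^3 + 28*y^2 - 36*y + 16) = y^2*(y - 2)*(y^3 - 7*y^2 + 14*y - 8) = y^2*(y - 4)*(y - 2)*(y^2 - 3*y + 2) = y^2*(y - 4)*(y - 2)^2*(y - 1)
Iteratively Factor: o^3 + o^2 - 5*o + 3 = (o - 1)*(o^2 + 2*o - 3) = (o - 1)^2*(o + 3)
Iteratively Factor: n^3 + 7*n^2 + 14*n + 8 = (n + 1)*(n^2 + 6*n + 8) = (n + 1)*(n + 2)*(n + 4)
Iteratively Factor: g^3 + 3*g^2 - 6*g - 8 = (g - 2)*(g^2 + 5*g + 4) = (g - 2)*(g + 4)*(g + 1)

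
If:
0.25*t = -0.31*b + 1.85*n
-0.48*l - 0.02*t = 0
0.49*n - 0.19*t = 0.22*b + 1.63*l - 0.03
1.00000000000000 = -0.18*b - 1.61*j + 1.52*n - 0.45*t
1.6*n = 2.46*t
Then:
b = 0.21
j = -0.62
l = -0.00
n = 0.04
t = 0.02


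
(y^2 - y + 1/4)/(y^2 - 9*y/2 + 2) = (y - 1/2)/(y - 4)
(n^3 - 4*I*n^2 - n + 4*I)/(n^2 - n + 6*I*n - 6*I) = (n^2 + n*(1 - 4*I) - 4*I)/(n + 6*I)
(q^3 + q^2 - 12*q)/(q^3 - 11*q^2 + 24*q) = (q + 4)/(q - 8)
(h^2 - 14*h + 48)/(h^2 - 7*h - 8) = (h - 6)/(h + 1)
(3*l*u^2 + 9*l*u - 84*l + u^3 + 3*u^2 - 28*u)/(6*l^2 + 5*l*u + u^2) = (u^2 + 3*u - 28)/(2*l + u)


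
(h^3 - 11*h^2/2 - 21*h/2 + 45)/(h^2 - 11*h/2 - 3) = (2*h^2 + h - 15)/(2*h + 1)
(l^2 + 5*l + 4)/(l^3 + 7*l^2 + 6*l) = (l + 4)/(l*(l + 6))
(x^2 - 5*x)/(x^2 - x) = (x - 5)/(x - 1)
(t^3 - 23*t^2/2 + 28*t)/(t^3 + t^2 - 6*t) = (t^2 - 23*t/2 + 28)/(t^2 + t - 6)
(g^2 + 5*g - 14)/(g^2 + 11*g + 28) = (g - 2)/(g + 4)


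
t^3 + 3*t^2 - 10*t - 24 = (t - 3)*(t + 2)*(t + 4)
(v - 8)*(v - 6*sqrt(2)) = v^2 - 6*sqrt(2)*v - 8*v + 48*sqrt(2)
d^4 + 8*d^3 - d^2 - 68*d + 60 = (d - 2)*(d - 1)*(d + 5)*(d + 6)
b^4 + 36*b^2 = b^2*(b - 6*I)*(b + 6*I)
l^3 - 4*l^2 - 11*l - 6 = (l - 6)*(l + 1)^2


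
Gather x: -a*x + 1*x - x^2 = -x^2 + x*(1 - a)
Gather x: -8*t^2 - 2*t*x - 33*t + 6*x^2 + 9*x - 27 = -8*t^2 - 33*t + 6*x^2 + x*(9 - 2*t) - 27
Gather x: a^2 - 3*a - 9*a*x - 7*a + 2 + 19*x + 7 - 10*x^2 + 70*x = a^2 - 10*a - 10*x^2 + x*(89 - 9*a) + 9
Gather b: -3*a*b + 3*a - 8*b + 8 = 3*a + b*(-3*a - 8) + 8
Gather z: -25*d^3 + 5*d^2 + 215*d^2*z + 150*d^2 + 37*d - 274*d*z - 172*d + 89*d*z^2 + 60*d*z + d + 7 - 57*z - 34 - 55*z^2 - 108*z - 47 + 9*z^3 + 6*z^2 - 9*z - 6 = -25*d^3 + 155*d^2 - 134*d + 9*z^3 + z^2*(89*d - 49) + z*(215*d^2 - 214*d - 174) - 80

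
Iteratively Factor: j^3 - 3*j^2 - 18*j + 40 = (j - 5)*(j^2 + 2*j - 8) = (j - 5)*(j - 2)*(j + 4)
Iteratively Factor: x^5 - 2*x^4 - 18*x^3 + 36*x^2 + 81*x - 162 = (x - 3)*(x^4 + x^3 - 15*x^2 - 9*x + 54) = (x - 3)^2*(x^3 + 4*x^2 - 3*x - 18) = (x - 3)^2*(x + 3)*(x^2 + x - 6) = (x - 3)^2*(x + 3)^2*(x - 2)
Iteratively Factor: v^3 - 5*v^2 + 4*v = (v - 1)*(v^2 - 4*v) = (v - 4)*(v - 1)*(v)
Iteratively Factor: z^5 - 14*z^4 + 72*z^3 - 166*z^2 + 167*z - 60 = (z - 3)*(z^4 - 11*z^3 + 39*z^2 - 49*z + 20) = (z - 5)*(z - 3)*(z^3 - 6*z^2 + 9*z - 4) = (z - 5)*(z - 3)*(z - 1)*(z^2 - 5*z + 4) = (z - 5)*(z - 4)*(z - 3)*(z - 1)*(z - 1)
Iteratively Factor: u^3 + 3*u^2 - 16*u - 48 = (u - 4)*(u^2 + 7*u + 12) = (u - 4)*(u + 3)*(u + 4)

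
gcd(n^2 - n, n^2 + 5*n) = n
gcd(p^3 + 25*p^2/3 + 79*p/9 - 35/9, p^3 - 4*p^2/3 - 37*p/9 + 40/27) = p^2 + 4*p/3 - 5/9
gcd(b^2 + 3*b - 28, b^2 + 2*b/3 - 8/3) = 1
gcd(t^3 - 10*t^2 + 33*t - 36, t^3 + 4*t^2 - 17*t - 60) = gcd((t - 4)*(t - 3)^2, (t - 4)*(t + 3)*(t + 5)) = t - 4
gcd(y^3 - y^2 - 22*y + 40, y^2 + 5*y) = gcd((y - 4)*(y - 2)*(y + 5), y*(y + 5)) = y + 5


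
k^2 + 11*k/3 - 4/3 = (k - 1/3)*(k + 4)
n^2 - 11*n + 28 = (n - 7)*(n - 4)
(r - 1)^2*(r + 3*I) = r^3 - 2*r^2 + 3*I*r^2 + r - 6*I*r + 3*I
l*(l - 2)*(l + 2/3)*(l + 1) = l^4 - l^3/3 - 8*l^2/3 - 4*l/3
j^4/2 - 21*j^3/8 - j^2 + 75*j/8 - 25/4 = (j/2 + 1)*(j - 5)*(j - 5/4)*(j - 1)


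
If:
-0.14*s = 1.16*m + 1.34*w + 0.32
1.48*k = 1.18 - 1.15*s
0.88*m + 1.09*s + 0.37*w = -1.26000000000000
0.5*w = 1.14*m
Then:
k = 1.65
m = -0.04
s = -1.09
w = -0.09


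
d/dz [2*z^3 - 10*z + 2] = 6*z^2 - 10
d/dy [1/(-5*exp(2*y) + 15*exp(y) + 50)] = (2*exp(y) - 3)*exp(y)/(5*(-exp(2*y) + 3*exp(y) + 10)^2)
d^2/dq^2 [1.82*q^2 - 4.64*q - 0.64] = 3.64000000000000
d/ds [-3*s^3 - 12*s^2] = 3*s*(-3*s - 8)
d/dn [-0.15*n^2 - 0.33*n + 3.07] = -0.3*n - 0.33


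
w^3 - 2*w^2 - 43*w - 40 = (w - 8)*(w + 1)*(w + 5)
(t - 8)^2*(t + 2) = t^3 - 14*t^2 + 32*t + 128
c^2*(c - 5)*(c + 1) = c^4 - 4*c^3 - 5*c^2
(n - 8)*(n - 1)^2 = n^3 - 10*n^2 + 17*n - 8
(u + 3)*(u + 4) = u^2 + 7*u + 12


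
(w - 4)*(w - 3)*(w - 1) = w^3 - 8*w^2 + 19*w - 12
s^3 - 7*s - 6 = (s - 3)*(s + 1)*(s + 2)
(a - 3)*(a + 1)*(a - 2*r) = a^3 - 2*a^2*r - 2*a^2 + 4*a*r - 3*a + 6*r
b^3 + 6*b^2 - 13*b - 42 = (b - 3)*(b + 2)*(b + 7)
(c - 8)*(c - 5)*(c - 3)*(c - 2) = c^4 - 18*c^3 + 111*c^2 - 278*c + 240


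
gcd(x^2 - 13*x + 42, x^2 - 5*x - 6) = x - 6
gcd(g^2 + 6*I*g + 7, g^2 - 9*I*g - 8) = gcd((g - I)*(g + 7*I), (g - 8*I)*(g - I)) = g - I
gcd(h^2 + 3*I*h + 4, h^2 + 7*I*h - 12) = h + 4*I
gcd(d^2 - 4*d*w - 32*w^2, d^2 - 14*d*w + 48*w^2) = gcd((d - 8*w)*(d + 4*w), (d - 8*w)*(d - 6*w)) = -d + 8*w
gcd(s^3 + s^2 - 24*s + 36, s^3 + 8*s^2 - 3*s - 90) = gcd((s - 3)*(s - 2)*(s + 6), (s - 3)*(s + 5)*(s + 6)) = s^2 + 3*s - 18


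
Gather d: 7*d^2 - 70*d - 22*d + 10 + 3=7*d^2 - 92*d + 13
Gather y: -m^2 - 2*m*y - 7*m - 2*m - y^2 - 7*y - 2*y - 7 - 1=-m^2 - 9*m - y^2 + y*(-2*m - 9) - 8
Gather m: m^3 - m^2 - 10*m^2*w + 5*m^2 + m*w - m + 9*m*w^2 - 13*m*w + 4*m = m^3 + m^2*(4 - 10*w) + m*(9*w^2 - 12*w + 3)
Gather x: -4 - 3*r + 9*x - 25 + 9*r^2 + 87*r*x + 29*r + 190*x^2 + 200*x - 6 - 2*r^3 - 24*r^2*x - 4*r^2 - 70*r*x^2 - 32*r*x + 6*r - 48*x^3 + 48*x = -2*r^3 + 5*r^2 + 32*r - 48*x^3 + x^2*(190 - 70*r) + x*(-24*r^2 + 55*r + 257) - 35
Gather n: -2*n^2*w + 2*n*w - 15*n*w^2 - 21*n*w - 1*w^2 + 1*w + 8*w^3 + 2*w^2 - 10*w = -2*n^2*w + n*(-15*w^2 - 19*w) + 8*w^3 + w^2 - 9*w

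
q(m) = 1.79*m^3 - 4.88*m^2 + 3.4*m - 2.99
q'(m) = 5.37*m^2 - 9.76*m + 3.4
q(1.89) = -1.91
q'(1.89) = 4.14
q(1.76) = -2.36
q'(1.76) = 2.86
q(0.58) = -2.31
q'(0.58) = -0.45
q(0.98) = -2.66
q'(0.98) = -1.01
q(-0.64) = -7.63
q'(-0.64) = 11.85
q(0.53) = -2.29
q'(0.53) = -0.26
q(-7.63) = -1108.14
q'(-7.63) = 390.49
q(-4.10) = -222.33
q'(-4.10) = 133.69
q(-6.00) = -585.71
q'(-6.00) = 255.28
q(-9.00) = -1733.78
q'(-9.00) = 526.21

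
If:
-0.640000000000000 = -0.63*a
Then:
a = 1.02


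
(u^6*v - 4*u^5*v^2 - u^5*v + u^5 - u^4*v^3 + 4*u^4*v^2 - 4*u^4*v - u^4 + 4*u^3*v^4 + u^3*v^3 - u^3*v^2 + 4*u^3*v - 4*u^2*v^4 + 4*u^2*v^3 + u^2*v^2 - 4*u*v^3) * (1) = u^6*v - 4*u^5*v^2 - u^5*v + u^5 - u^4*v^3 + 4*u^4*v^2 - 4*u^4*v - u^4 + 4*u^3*v^4 + u^3*v^3 - u^3*v^2 + 4*u^3*v - 4*u^2*v^4 + 4*u^2*v^3 + u^2*v^2 - 4*u*v^3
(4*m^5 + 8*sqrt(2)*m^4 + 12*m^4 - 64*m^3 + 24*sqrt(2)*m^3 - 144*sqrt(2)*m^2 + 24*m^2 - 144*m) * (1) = 4*m^5 + 8*sqrt(2)*m^4 + 12*m^4 - 64*m^3 + 24*sqrt(2)*m^3 - 144*sqrt(2)*m^2 + 24*m^2 - 144*m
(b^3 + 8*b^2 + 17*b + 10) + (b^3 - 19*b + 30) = 2*b^3 + 8*b^2 - 2*b + 40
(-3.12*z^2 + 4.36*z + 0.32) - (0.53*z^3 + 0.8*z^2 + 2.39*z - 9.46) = -0.53*z^3 - 3.92*z^2 + 1.97*z + 9.78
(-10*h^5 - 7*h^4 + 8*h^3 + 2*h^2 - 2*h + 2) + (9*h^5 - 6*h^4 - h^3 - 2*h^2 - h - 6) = -h^5 - 13*h^4 + 7*h^3 - 3*h - 4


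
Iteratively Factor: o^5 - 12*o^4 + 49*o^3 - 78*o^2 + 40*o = (o)*(o^4 - 12*o^3 + 49*o^2 - 78*o + 40) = o*(o - 4)*(o^3 - 8*o^2 + 17*o - 10) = o*(o - 4)*(o - 1)*(o^2 - 7*o + 10) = o*(o - 5)*(o - 4)*(o - 1)*(o - 2)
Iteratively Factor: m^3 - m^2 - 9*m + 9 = (m - 3)*(m^2 + 2*m - 3) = (m - 3)*(m + 3)*(m - 1)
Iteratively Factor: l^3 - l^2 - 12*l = (l)*(l^2 - l - 12) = l*(l + 3)*(l - 4)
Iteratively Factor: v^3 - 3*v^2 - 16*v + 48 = (v - 3)*(v^2 - 16) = (v - 3)*(v + 4)*(v - 4)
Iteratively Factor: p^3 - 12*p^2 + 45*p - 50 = (p - 5)*(p^2 - 7*p + 10) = (p - 5)*(p - 2)*(p - 5)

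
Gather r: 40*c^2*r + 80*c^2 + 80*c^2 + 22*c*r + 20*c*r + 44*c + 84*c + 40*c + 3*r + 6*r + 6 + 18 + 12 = 160*c^2 + 168*c + r*(40*c^2 + 42*c + 9) + 36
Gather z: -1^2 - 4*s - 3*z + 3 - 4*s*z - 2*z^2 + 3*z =-4*s*z - 4*s - 2*z^2 + 2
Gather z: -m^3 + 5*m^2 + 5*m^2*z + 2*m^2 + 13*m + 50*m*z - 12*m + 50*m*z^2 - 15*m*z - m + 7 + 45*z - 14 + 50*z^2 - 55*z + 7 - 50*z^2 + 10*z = -m^3 + 7*m^2 + 50*m*z^2 + z*(5*m^2 + 35*m)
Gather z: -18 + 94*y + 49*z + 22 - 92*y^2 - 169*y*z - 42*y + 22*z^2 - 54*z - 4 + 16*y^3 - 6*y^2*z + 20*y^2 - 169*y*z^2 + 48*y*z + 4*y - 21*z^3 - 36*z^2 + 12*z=16*y^3 - 72*y^2 + 56*y - 21*z^3 + z^2*(-169*y - 14) + z*(-6*y^2 - 121*y + 7)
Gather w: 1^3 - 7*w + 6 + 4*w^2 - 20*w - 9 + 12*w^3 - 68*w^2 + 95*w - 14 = 12*w^3 - 64*w^2 + 68*w - 16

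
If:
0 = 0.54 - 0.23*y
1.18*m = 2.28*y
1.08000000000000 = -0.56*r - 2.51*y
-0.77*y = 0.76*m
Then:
No Solution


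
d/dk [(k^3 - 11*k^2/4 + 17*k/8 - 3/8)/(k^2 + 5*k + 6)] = (8*k^4 + 80*k^3 + 17*k^2 - 258*k + 117)/(8*(k^4 + 10*k^3 + 37*k^2 + 60*k + 36))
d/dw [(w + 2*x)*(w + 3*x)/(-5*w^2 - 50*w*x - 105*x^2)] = -x/(w^2 + 14*w*x + 49*x^2)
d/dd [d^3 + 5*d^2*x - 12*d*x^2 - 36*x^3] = 3*d^2 + 10*d*x - 12*x^2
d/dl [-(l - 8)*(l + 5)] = 3 - 2*l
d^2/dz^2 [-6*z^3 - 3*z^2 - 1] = -36*z - 6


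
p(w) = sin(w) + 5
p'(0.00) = 1.00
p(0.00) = 5.00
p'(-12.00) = 0.84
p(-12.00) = 5.54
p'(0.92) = 0.61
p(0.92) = 5.80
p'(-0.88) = 0.64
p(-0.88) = 4.23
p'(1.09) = 0.46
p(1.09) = 5.89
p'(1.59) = -0.02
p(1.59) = 6.00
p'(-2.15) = -0.55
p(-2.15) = 4.16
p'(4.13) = -0.55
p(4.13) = 4.16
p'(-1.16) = 0.40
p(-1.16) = 4.08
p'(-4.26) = -0.44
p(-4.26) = 5.90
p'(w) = cos(w)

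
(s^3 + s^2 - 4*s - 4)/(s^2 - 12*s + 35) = (s^3 + s^2 - 4*s - 4)/(s^2 - 12*s + 35)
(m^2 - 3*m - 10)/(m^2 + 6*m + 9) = (m^2 - 3*m - 10)/(m^2 + 6*m + 9)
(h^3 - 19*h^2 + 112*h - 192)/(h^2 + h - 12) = (h^2 - 16*h + 64)/(h + 4)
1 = 1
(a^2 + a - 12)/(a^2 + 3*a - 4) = (a - 3)/(a - 1)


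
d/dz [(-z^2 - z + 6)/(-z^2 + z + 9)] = (-2*z^2 - 6*z - 15)/(z^4 - 2*z^3 - 17*z^2 + 18*z + 81)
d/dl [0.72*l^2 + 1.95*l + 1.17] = 1.44*l + 1.95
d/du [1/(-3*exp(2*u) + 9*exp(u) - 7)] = (6*exp(u) - 9)*exp(u)/(3*exp(2*u) - 9*exp(u) + 7)^2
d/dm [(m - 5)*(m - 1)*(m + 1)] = 3*m^2 - 10*m - 1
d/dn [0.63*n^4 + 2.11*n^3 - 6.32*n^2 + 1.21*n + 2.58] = 2.52*n^3 + 6.33*n^2 - 12.64*n + 1.21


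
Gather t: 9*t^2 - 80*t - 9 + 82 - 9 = 9*t^2 - 80*t + 64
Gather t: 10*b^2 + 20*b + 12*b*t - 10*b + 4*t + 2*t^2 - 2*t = 10*b^2 + 10*b + 2*t^2 + t*(12*b + 2)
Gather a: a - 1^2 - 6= a - 7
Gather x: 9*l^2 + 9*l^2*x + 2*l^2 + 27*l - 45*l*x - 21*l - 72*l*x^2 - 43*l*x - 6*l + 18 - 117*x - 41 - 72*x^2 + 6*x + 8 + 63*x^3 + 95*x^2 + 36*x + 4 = 11*l^2 + 63*x^3 + x^2*(23 - 72*l) + x*(9*l^2 - 88*l - 75) - 11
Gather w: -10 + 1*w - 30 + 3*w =4*w - 40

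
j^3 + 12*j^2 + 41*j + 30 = (j + 1)*(j + 5)*(j + 6)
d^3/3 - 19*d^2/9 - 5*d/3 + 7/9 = (d/3 + 1/3)*(d - 7)*(d - 1/3)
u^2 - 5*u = u*(u - 5)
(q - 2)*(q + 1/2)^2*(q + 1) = q^4 - 11*q^2/4 - 9*q/4 - 1/2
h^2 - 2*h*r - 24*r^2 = (h - 6*r)*(h + 4*r)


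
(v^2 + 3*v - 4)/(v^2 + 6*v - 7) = (v + 4)/(v + 7)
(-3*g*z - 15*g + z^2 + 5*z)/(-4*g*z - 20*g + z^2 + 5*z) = (-3*g + z)/(-4*g + z)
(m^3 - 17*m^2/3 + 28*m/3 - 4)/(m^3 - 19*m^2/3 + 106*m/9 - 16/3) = 3*(m - 2)/(3*m - 8)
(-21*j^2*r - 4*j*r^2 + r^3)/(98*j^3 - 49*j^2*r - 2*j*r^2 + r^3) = r*(3*j + r)/(-14*j^2 + 5*j*r + r^2)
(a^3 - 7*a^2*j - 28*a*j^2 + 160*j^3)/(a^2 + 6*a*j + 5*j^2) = (a^2 - 12*a*j + 32*j^2)/(a + j)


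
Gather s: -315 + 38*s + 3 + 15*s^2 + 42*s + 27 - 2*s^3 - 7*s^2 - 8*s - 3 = -2*s^3 + 8*s^2 + 72*s - 288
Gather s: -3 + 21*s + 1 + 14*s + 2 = 35*s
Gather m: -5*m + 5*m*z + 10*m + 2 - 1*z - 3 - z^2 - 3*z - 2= m*(5*z + 5) - z^2 - 4*z - 3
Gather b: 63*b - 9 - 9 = 63*b - 18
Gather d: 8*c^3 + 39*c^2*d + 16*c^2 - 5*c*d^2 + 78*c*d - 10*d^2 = 8*c^3 + 16*c^2 + d^2*(-5*c - 10) + d*(39*c^2 + 78*c)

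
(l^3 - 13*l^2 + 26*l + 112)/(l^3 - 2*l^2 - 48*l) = (l^2 - 5*l - 14)/(l*(l + 6))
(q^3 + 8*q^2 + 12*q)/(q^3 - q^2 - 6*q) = (q + 6)/(q - 3)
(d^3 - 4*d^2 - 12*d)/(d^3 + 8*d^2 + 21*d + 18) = d*(d - 6)/(d^2 + 6*d + 9)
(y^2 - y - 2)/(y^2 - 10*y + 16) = (y + 1)/(y - 8)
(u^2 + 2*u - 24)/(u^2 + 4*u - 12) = (u - 4)/(u - 2)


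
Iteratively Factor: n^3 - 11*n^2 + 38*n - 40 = (n - 2)*(n^2 - 9*n + 20) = (n - 5)*(n - 2)*(n - 4)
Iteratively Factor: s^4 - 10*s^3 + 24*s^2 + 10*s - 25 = (s - 5)*(s^3 - 5*s^2 - s + 5) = (s - 5)*(s + 1)*(s^2 - 6*s + 5) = (s - 5)^2*(s + 1)*(s - 1)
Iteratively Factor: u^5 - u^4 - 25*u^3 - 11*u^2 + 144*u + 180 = (u + 3)*(u^4 - 4*u^3 - 13*u^2 + 28*u + 60) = (u - 3)*(u + 3)*(u^3 - u^2 - 16*u - 20) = (u - 3)*(u + 2)*(u + 3)*(u^2 - 3*u - 10) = (u - 5)*(u - 3)*(u + 2)*(u + 3)*(u + 2)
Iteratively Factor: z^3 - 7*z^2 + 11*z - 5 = (z - 5)*(z^2 - 2*z + 1) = (z - 5)*(z - 1)*(z - 1)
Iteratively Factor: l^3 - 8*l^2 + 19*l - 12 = (l - 4)*(l^2 - 4*l + 3) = (l - 4)*(l - 3)*(l - 1)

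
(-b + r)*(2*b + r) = -2*b^2 + b*r + r^2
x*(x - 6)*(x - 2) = x^3 - 8*x^2 + 12*x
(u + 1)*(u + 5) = u^2 + 6*u + 5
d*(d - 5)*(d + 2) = d^3 - 3*d^2 - 10*d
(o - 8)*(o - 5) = o^2 - 13*o + 40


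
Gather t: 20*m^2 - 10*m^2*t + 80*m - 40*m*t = 20*m^2 + 80*m + t*(-10*m^2 - 40*m)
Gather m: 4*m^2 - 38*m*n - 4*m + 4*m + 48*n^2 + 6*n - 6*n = 4*m^2 - 38*m*n + 48*n^2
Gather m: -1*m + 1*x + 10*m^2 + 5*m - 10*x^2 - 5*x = 10*m^2 + 4*m - 10*x^2 - 4*x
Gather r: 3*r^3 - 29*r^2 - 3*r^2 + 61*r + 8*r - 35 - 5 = 3*r^3 - 32*r^2 + 69*r - 40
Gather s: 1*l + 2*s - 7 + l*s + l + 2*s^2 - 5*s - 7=2*l + 2*s^2 + s*(l - 3) - 14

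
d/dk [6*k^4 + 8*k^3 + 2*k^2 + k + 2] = 24*k^3 + 24*k^2 + 4*k + 1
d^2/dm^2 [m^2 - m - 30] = 2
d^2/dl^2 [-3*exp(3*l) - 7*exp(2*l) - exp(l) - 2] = (-27*exp(2*l) - 28*exp(l) - 1)*exp(l)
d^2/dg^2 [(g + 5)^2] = 2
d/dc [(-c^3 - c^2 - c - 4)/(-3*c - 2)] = (6*c^3 + 9*c^2 + 4*c - 10)/(9*c^2 + 12*c + 4)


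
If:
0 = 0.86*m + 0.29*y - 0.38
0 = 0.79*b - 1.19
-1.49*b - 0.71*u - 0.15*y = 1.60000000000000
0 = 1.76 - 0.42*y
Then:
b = 1.51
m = -0.97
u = -6.30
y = 4.19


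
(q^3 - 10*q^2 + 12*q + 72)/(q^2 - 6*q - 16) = (q^2 - 12*q + 36)/(q - 8)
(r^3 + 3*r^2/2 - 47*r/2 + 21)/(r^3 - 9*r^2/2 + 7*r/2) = (r + 6)/r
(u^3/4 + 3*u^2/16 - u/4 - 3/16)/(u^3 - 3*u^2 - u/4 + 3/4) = (u^3 + 3*u^2/4 - u - 3/4)/(4*u^3 - 12*u^2 - u + 3)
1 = 1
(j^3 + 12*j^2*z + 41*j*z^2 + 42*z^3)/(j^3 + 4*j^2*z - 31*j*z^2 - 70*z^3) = (-j - 3*z)/(-j + 5*z)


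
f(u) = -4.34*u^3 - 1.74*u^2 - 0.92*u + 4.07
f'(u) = -13.02*u^2 - 3.48*u - 0.92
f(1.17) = -6.34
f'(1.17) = -22.81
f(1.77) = -27.08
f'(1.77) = -47.87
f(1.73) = -25.20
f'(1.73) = -45.91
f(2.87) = -115.50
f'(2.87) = -118.15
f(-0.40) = 4.44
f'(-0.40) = -1.61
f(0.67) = 1.37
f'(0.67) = -9.10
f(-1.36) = 13.02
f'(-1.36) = -20.27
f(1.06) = -4.03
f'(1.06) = -19.24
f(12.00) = -7757.05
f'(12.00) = -1917.56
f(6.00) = -1001.53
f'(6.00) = -490.52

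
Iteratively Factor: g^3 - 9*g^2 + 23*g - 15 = (g - 1)*(g^2 - 8*g + 15) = (g - 5)*(g - 1)*(g - 3)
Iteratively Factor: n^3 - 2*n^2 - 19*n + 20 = (n - 5)*(n^2 + 3*n - 4) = (n - 5)*(n + 4)*(n - 1)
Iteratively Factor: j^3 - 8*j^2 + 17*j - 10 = (j - 2)*(j^2 - 6*j + 5) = (j - 2)*(j - 1)*(j - 5)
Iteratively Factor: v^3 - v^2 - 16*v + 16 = (v - 1)*(v^2 - 16) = (v - 1)*(v + 4)*(v - 4)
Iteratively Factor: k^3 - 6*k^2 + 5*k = (k)*(k^2 - 6*k + 5) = k*(k - 1)*(k - 5)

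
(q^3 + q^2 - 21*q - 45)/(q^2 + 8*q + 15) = (q^2 - 2*q - 15)/(q + 5)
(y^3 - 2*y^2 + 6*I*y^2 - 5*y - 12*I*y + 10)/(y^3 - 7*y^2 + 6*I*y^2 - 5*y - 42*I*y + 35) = (y - 2)/(y - 7)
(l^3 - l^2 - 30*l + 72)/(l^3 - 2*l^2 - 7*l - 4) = (l^2 + 3*l - 18)/(l^2 + 2*l + 1)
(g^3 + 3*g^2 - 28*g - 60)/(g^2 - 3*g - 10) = g + 6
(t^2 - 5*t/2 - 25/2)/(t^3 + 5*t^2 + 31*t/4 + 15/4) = 2*(t - 5)/(2*t^2 + 5*t + 3)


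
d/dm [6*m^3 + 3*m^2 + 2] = 6*m*(3*m + 1)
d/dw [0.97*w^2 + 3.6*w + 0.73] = 1.94*w + 3.6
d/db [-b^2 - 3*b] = -2*b - 3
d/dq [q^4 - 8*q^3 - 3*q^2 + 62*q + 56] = 4*q^3 - 24*q^2 - 6*q + 62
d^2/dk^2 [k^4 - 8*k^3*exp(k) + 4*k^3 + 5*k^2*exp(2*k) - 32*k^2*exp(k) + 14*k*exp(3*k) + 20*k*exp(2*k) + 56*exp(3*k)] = -8*k^3*exp(k) + 20*k^2*exp(2*k) - 80*k^2*exp(k) + 12*k^2 + 126*k*exp(3*k) + 120*k*exp(2*k) - 176*k*exp(k) + 24*k + 588*exp(3*k) + 90*exp(2*k) - 64*exp(k)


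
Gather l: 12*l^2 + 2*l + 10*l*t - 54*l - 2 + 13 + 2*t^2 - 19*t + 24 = 12*l^2 + l*(10*t - 52) + 2*t^2 - 19*t + 35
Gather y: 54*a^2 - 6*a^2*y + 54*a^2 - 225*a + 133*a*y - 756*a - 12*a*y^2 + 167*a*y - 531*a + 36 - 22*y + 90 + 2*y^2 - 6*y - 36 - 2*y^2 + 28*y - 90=108*a^2 - 12*a*y^2 - 1512*a + y*(-6*a^2 + 300*a)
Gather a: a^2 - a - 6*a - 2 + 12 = a^2 - 7*a + 10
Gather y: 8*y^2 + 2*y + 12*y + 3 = 8*y^2 + 14*y + 3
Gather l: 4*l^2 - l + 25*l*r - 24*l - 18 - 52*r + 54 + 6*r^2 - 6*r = 4*l^2 + l*(25*r - 25) + 6*r^2 - 58*r + 36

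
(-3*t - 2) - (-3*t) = -2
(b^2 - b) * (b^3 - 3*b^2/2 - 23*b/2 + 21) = b^5 - 5*b^4/2 - 10*b^3 + 65*b^2/2 - 21*b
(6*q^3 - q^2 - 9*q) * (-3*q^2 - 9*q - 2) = -18*q^5 - 51*q^4 + 24*q^3 + 83*q^2 + 18*q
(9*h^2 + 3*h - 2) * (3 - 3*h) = -27*h^3 + 18*h^2 + 15*h - 6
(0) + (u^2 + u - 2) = u^2 + u - 2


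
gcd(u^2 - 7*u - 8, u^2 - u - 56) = u - 8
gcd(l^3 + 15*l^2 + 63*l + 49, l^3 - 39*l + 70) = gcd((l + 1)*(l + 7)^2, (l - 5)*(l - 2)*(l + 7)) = l + 7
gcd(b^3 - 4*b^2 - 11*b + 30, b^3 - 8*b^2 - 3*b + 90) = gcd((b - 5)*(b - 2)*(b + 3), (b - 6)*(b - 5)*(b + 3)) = b^2 - 2*b - 15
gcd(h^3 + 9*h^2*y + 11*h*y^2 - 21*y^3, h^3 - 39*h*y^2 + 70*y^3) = h + 7*y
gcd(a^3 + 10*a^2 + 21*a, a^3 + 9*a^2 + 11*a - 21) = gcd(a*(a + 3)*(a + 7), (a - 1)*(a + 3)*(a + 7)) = a^2 + 10*a + 21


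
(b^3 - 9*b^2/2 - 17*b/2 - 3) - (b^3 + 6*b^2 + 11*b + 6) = -21*b^2/2 - 39*b/2 - 9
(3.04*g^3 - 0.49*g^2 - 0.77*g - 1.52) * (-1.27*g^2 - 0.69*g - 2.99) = -3.8608*g^5 - 1.4753*g^4 - 7.7736*g^3 + 3.9268*g^2 + 3.3511*g + 4.5448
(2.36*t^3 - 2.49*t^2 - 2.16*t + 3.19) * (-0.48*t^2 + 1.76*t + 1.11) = -1.1328*t^5 + 5.3488*t^4 - 0.726*t^3 - 8.0967*t^2 + 3.2168*t + 3.5409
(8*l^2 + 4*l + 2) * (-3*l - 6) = -24*l^3 - 60*l^2 - 30*l - 12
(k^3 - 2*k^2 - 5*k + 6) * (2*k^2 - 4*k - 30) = 2*k^5 - 8*k^4 - 32*k^3 + 92*k^2 + 126*k - 180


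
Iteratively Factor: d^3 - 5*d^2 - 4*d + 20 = (d - 2)*(d^2 - 3*d - 10) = (d - 5)*(d - 2)*(d + 2)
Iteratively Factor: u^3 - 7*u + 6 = (u - 2)*(u^2 + 2*u - 3) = (u - 2)*(u - 1)*(u + 3)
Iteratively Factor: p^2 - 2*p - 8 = (p - 4)*(p + 2)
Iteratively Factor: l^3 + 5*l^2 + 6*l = (l + 3)*(l^2 + 2*l) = l*(l + 3)*(l + 2)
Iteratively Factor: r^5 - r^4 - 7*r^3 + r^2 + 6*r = (r + 2)*(r^4 - 3*r^3 - r^2 + 3*r) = (r - 3)*(r + 2)*(r^3 - r) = r*(r - 3)*(r + 2)*(r^2 - 1) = r*(r - 3)*(r - 1)*(r + 2)*(r + 1)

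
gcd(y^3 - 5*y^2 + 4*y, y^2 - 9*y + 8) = y - 1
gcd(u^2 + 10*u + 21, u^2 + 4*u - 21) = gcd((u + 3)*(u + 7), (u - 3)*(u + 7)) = u + 7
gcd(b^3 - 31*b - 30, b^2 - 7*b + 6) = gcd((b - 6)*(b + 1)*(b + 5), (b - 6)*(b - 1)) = b - 6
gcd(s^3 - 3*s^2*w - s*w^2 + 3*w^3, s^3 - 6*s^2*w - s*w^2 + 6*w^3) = s^2 - w^2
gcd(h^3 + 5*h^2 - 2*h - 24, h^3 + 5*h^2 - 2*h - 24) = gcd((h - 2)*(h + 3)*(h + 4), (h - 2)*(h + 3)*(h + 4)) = h^3 + 5*h^2 - 2*h - 24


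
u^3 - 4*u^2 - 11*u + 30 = (u - 5)*(u - 2)*(u + 3)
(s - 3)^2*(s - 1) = s^3 - 7*s^2 + 15*s - 9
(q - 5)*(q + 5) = q^2 - 25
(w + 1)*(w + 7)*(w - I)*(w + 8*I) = w^4 + 8*w^3 + 7*I*w^3 + 15*w^2 + 56*I*w^2 + 64*w + 49*I*w + 56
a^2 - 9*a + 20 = (a - 5)*(a - 4)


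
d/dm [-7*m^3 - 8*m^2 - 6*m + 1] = -21*m^2 - 16*m - 6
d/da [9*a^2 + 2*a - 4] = 18*a + 2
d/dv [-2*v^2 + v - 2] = 1 - 4*v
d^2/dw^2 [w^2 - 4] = 2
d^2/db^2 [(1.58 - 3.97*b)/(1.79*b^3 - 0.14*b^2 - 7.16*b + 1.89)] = (-76.321662*b^5 + 66.719028*b^4 - 108.253008*b^3 + 39.85722*b^2 - 28.871808*b + 55.388176)/(5.735339*b^9 - 1.345722*b^8 - 68.718816*b^7 + 28.930279*b^6 + 272.03346*b^5 - 166.758396*b^4 - 336.512303*b^3 + 289.17567*b^2 - 76.728708*b + 6.751269)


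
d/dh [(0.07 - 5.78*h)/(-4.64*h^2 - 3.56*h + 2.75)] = (-26.8192*h^2 + 0.6496*h - 15.6458)/(21.5296*h^4 + 33.0368*h^3 - 12.8464*h^2 - 19.58*h + 7.5625)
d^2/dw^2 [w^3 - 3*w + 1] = 6*w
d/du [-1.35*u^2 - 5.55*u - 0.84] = -2.7*u - 5.55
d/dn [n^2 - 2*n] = 2*n - 2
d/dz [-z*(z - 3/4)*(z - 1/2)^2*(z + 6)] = -5*z^4 - 17*z^3 + 57*z^2/2 - 93*z/8 + 9/8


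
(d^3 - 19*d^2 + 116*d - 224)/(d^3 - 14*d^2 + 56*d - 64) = (d - 7)/(d - 2)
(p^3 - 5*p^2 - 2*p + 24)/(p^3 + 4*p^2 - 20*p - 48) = (p - 3)/(p + 6)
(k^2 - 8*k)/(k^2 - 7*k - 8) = k/(k + 1)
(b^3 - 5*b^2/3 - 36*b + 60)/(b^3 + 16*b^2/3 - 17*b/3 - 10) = (b - 6)/(b + 1)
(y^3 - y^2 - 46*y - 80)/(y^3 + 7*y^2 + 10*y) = (y - 8)/y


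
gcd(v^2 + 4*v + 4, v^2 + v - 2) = v + 2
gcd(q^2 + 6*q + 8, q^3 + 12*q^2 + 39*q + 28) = q + 4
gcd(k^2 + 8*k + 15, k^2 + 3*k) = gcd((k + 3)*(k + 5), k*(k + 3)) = k + 3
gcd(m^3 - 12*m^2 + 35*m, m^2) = m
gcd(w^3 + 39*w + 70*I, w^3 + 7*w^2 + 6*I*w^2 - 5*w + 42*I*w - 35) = w + 5*I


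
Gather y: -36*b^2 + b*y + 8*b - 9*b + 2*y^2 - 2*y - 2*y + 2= -36*b^2 - b + 2*y^2 + y*(b - 4) + 2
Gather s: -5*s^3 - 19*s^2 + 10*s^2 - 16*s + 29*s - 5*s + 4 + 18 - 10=-5*s^3 - 9*s^2 + 8*s + 12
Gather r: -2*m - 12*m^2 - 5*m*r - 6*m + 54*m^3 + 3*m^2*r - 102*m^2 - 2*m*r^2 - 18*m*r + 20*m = 54*m^3 - 114*m^2 - 2*m*r^2 + 12*m + r*(3*m^2 - 23*m)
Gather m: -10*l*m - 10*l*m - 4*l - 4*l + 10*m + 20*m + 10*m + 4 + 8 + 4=-8*l + m*(40 - 20*l) + 16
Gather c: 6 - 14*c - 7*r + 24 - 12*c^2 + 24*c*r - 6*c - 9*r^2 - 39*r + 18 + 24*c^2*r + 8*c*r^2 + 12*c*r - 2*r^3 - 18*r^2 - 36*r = c^2*(24*r - 12) + c*(8*r^2 + 36*r - 20) - 2*r^3 - 27*r^2 - 82*r + 48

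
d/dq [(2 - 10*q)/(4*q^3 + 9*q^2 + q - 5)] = 2*(40*q^3 + 33*q^2 - 18*q + 24)/(16*q^6 + 72*q^5 + 89*q^4 - 22*q^3 - 89*q^2 - 10*q + 25)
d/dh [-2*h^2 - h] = -4*h - 1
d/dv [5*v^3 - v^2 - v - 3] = 15*v^2 - 2*v - 1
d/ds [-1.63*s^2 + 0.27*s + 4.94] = 0.27 - 3.26*s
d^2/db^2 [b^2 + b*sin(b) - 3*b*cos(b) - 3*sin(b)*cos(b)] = -b*sin(b) + 3*b*cos(b) + 6*sin(b) + 6*sin(2*b) + 2*cos(b) + 2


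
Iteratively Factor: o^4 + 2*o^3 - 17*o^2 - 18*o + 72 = (o + 3)*(o^3 - o^2 - 14*o + 24) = (o - 2)*(o + 3)*(o^2 + o - 12) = (o - 3)*(o - 2)*(o + 3)*(o + 4)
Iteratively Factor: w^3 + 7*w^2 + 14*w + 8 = (w + 4)*(w^2 + 3*w + 2) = (w + 1)*(w + 4)*(w + 2)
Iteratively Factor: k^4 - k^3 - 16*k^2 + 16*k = (k)*(k^3 - k^2 - 16*k + 16) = k*(k + 4)*(k^2 - 5*k + 4) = k*(k - 4)*(k + 4)*(k - 1)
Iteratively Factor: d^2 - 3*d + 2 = (d - 1)*(d - 2)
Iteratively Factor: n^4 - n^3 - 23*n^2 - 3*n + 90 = (n - 2)*(n^3 + n^2 - 21*n - 45) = (n - 2)*(n + 3)*(n^2 - 2*n - 15) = (n - 5)*(n - 2)*(n + 3)*(n + 3)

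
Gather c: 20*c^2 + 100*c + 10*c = 20*c^2 + 110*c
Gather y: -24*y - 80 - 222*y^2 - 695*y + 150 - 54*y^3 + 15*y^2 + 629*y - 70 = -54*y^3 - 207*y^2 - 90*y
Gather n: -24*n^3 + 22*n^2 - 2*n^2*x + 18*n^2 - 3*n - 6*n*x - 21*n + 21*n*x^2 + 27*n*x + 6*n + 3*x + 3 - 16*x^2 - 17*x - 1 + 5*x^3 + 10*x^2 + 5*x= -24*n^3 + n^2*(40 - 2*x) + n*(21*x^2 + 21*x - 18) + 5*x^3 - 6*x^2 - 9*x + 2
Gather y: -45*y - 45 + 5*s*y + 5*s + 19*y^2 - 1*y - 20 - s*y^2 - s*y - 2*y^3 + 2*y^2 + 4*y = 5*s - 2*y^3 + y^2*(21 - s) + y*(4*s - 42) - 65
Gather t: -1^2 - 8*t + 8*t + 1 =0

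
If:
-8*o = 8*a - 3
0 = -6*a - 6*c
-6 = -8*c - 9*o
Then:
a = -21/136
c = 21/136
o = 9/17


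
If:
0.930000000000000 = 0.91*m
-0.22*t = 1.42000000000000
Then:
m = 1.02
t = -6.45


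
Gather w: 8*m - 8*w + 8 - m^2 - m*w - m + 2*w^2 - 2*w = -m^2 + 7*m + 2*w^2 + w*(-m - 10) + 8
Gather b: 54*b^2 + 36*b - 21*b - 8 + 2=54*b^2 + 15*b - 6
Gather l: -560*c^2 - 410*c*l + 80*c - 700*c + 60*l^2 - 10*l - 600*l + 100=-560*c^2 - 620*c + 60*l^2 + l*(-410*c - 610) + 100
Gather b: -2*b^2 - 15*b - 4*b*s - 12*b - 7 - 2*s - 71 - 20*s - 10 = -2*b^2 + b*(-4*s - 27) - 22*s - 88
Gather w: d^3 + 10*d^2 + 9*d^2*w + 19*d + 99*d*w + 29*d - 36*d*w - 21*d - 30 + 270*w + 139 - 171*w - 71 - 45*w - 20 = d^3 + 10*d^2 + 27*d + w*(9*d^2 + 63*d + 54) + 18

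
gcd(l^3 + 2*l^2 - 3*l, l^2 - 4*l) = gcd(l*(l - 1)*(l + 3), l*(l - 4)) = l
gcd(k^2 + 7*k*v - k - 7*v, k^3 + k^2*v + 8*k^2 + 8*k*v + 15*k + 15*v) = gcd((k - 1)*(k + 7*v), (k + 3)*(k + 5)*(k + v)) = 1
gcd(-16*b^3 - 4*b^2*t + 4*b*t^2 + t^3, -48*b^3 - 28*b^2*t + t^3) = 8*b^2 + 6*b*t + t^2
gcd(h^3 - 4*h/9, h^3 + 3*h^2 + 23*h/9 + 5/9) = 1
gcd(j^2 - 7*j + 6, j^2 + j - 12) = 1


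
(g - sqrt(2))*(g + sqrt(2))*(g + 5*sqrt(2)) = g^3 + 5*sqrt(2)*g^2 - 2*g - 10*sqrt(2)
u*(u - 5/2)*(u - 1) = u^3 - 7*u^2/2 + 5*u/2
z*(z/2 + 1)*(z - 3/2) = z^3/2 + z^2/4 - 3*z/2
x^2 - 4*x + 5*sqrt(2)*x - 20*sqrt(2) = (x - 4)*(x + 5*sqrt(2))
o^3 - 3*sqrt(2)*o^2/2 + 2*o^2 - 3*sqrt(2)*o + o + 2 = (o + 2)*(o - sqrt(2))*(o - sqrt(2)/2)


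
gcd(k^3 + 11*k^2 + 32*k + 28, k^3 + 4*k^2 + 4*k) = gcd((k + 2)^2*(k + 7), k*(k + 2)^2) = k^2 + 4*k + 4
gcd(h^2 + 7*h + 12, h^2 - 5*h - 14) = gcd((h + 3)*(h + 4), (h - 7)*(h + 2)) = 1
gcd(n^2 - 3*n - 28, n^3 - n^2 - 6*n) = 1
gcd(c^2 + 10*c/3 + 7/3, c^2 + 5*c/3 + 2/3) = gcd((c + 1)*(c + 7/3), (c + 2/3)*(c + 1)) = c + 1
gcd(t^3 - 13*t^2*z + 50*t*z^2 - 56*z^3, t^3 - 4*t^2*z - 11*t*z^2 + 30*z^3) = -t + 2*z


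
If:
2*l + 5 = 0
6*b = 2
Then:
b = 1/3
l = -5/2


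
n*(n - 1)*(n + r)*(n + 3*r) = n^4 + 4*n^3*r - n^3 + 3*n^2*r^2 - 4*n^2*r - 3*n*r^2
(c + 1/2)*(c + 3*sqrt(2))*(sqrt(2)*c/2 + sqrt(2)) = sqrt(2)*c^3/2 + 5*sqrt(2)*c^2/4 + 3*c^2 + sqrt(2)*c/2 + 15*c/2 + 3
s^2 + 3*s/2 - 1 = (s - 1/2)*(s + 2)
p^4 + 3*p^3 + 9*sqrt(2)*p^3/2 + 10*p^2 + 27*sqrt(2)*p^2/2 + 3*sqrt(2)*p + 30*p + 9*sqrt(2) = (p + 3)*(p + sqrt(2)/2)*(p + sqrt(2))*(p + 3*sqrt(2))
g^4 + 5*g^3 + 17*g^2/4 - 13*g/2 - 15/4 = (g - 1)*(g + 1/2)*(g + 5/2)*(g + 3)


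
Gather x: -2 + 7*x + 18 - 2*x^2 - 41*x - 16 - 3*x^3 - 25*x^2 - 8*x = -3*x^3 - 27*x^2 - 42*x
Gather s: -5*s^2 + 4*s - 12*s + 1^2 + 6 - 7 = -5*s^2 - 8*s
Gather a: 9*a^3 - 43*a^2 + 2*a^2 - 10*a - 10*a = 9*a^3 - 41*a^2 - 20*a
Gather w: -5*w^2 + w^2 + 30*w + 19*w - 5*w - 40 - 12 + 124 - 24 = -4*w^2 + 44*w + 48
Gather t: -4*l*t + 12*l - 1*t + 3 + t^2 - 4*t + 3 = 12*l + t^2 + t*(-4*l - 5) + 6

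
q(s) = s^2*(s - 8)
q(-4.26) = -222.49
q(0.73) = -3.87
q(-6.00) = -504.00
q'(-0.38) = 6.51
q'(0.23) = -3.52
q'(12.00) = 240.00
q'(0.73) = -10.08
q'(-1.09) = 21.00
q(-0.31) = -0.80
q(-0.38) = -1.21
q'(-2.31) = 52.97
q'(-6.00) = 204.00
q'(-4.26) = 122.60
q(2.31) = -30.36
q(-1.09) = -10.80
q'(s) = s^2 + 2*s*(s - 8)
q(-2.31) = -55.02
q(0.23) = -0.41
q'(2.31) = -20.95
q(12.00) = 576.00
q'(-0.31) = 5.25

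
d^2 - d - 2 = (d - 2)*(d + 1)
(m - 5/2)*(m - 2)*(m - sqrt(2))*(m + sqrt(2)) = m^4 - 9*m^3/2 + 3*m^2 + 9*m - 10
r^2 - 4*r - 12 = (r - 6)*(r + 2)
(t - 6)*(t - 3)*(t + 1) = t^3 - 8*t^2 + 9*t + 18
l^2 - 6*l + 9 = (l - 3)^2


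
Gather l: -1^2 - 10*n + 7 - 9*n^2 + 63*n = -9*n^2 + 53*n + 6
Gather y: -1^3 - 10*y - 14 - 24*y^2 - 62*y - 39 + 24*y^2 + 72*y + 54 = 0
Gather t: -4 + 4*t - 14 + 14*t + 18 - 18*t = 0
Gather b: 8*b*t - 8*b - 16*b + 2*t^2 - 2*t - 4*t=b*(8*t - 24) + 2*t^2 - 6*t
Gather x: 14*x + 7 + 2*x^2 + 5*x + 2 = 2*x^2 + 19*x + 9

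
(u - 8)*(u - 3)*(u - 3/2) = u^3 - 25*u^2/2 + 81*u/2 - 36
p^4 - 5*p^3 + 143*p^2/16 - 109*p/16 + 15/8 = (p - 2)*(p - 5/4)*(p - 1)*(p - 3/4)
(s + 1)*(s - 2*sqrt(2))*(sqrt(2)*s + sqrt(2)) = sqrt(2)*s^3 - 4*s^2 + 2*sqrt(2)*s^2 - 8*s + sqrt(2)*s - 4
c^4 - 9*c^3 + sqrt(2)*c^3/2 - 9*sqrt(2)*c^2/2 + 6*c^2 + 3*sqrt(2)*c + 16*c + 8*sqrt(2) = (c - 8)*(c - 2)*(sqrt(2)*c/2 + sqrt(2)/2)*(sqrt(2)*c + 1)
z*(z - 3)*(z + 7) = z^3 + 4*z^2 - 21*z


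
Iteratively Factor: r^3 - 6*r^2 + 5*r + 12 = (r - 4)*(r^2 - 2*r - 3) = (r - 4)*(r + 1)*(r - 3)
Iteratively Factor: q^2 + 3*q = (q + 3)*(q)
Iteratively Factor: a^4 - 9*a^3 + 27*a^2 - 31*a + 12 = (a - 1)*(a^3 - 8*a^2 + 19*a - 12) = (a - 1)^2*(a^2 - 7*a + 12) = (a - 3)*(a - 1)^2*(a - 4)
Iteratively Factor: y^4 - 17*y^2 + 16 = (y - 1)*(y^3 + y^2 - 16*y - 16) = (y - 1)*(y + 4)*(y^2 - 3*y - 4) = (y - 1)*(y + 1)*(y + 4)*(y - 4)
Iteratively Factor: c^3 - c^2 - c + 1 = (c + 1)*(c^2 - 2*c + 1) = (c - 1)*(c + 1)*(c - 1)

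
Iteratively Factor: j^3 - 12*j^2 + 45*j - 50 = (j - 5)*(j^2 - 7*j + 10) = (j - 5)*(j - 2)*(j - 5)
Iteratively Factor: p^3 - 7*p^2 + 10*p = (p - 5)*(p^2 - 2*p) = (p - 5)*(p - 2)*(p)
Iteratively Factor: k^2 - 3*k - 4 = (k + 1)*(k - 4)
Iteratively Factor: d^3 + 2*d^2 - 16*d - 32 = (d + 2)*(d^2 - 16) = (d + 2)*(d + 4)*(d - 4)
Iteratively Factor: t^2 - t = (t - 1)*(t)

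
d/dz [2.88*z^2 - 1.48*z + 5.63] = 5.76*z - 1.48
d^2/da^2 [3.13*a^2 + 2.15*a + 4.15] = 6.26000000000000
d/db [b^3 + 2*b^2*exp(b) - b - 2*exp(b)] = 2*b^2*exp(b) + 3*b^2 + 4*b*exp(b) - 2*exp(b) - 1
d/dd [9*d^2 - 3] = 18*d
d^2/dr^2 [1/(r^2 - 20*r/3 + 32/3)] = 6*(-9*r^2 + 60*r + 4*(3*r - 10)^2 - 96)/(3*r^2 - 20*r + 32)^3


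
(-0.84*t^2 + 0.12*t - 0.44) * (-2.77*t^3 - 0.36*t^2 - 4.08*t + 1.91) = 2.3268*t^5 - 0.03*t^4 + 4.6028*t^3 - 1.9356*t^2 + 2.0244*t - 0.8404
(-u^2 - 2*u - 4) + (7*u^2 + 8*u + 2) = 6*u^2 + 6*u - 2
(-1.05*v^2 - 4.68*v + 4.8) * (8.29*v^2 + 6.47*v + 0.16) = -8.7045*v^4 - 45.5907*v^3 + 9.3444*v^2 + 30.3072*v + 0.768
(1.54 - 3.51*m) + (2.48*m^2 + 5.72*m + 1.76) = 2.48*m^2 + 2.21*m + 3.3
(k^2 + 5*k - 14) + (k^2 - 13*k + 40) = 2*k^2 - 8*k + 26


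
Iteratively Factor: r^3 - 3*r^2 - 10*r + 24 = (r - 4)*(r^2 + r - 6) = (r - 4)*(r - 2)*(r + 3)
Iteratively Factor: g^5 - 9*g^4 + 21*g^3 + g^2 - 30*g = (g)*(g^4 - 9*g^3 + 21*g^2 + g - 30) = g*(g - 2)*(g^3 - 7*g^2 + 7*g + 15) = g*(g - 3)*(g - 2)*(g^2 - 4*g - 5) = g*(g - 3)*(g - 2)*(g + 1)*(g - 5)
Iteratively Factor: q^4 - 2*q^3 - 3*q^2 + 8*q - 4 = (q - 1)*(q^3 - q^2 - 4*q + 4) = (q - 1)^2*(q^2 - 4) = (q - 1)^2*(q + 2)*(q - 2)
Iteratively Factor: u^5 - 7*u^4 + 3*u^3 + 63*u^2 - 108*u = (u + 3)*(u^4 - 10*u^3 + 33*u^2 - 36*u) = u*(u + 3)*(u^3 - 10*u^2 + 33*u - 36) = u*(u - 3)*(u + 3)*(u^2 - 7*u + 12) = u*(u - 4)*(u - 3)*(u + 3)*(u - 3)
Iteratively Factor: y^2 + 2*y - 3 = (y + 3)*(y - 1)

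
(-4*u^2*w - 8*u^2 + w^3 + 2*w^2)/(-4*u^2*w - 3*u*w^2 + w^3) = (4*u^2*w + 8*u^2 - w^3 - 2*w^2)/(w*(4*u^2 + 3*u*w - w^2))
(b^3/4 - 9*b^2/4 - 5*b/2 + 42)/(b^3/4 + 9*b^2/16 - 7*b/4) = 4*(b^2 - 13*b + 42)/(b*(4*b - 7))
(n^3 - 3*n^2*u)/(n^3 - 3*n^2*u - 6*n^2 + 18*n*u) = n/(n - 6)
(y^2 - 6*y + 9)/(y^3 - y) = (y^2 - 6*y + 9)/(y^3 - y)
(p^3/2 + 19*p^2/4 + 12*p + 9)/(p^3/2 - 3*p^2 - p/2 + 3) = (p^3 + 19*p^2/2 + 24*p + 18)/(p^3 - 6*p^2 - p + 6)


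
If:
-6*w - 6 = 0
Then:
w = -1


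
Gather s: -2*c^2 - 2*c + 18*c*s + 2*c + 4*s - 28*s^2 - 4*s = -2*c^2 + 18*c*s - 28*s^2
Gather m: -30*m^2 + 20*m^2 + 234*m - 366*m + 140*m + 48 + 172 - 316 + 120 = -10*m^2 + 8*m + 24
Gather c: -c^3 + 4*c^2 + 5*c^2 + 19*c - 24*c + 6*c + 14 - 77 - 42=-c^3 + 9*c^2 + c - 105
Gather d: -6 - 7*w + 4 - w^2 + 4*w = -w^2 - 3*w - 2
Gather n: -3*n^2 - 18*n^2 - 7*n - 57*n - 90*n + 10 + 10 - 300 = -21*n^2 - 154*n - 280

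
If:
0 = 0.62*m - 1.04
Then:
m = 1.68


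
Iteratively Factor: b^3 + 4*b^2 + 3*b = (b + 1)*(b^2 + 3*b) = b*(b + 1)*(b + 3)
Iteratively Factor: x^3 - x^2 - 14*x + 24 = (x + 4)*(x^2 - 5*x + 6) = (x - 3)*(x + 4)*(x - 2)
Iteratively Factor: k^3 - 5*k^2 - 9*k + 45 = (k - 5)*(k^2 - 9) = (k - 5)*(k - 3)*(k + 3)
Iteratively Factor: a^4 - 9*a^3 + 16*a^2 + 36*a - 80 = (a - 5)*(a^3 - 4*a^2 - 4*a + 16) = (a - 5)*(a + 2)*(a^2 - 6*a + 8) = (a - 5)*(a - 2)*(a + 2)*(a - 4)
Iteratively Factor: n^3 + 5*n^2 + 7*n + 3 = (n + 1)*(n^2 + 4*n + 3) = (n + 1)^2*(n + 3)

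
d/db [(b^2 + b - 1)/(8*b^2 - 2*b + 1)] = (-10*b^2 + 18*b - 1)/(64*b^4 - 32*b^3 + 20*b^2 - 4*b + 1)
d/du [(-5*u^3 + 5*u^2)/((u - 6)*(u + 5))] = 5*u*(-u^3 + 2*u^2 + 89*u - 60)/(u^4 - 2*u^3 - 59*u^2 + 60*u + 900)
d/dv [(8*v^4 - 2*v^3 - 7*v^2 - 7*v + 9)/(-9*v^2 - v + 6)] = (-144*v^5 - 6*v^4 + 196*v^3 - 92*v^2 + 78*v - 33)/(81*v^4 + 18*v^3 - 107*v^2 - 12*v + 36)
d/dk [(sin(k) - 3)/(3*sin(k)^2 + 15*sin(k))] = (-cos(k) + 6/tan(k) + 15*cos(k)/sin(k)^2)/(3*(sin(k) + 5)^2)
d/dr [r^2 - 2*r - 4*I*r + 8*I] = 2*r - 2 - 4*I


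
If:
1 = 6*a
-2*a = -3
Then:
No Solution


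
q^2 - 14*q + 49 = (q - 7)^2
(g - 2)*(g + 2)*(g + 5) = g^3 + 5*g^2 - 4*g - 20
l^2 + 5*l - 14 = (l - 2)*(l + 7)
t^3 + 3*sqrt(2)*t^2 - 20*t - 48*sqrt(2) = (t - 3*sqrt(2))*(t + 2*sqrt(2))*(t + 4*sqrt(2))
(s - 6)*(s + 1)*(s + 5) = s^3 - 31*s - 30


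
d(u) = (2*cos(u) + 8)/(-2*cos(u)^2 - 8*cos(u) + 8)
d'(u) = (-4*sin(u)*cos(u) - 8*sin(u))*(2*cos(u) + 8)/(-2*cos(u)^2 - 8*cos(u) + 8)^2 - 2*sin(u)/(-2*cos(u)^2 - 8*cos(u) + 8)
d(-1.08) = 2.36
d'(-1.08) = 5.91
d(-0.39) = -8.87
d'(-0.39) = 34.86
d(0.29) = -6.60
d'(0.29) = -14.48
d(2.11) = 0.60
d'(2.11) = -0.41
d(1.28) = 1.55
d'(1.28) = -2.79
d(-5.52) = 8.04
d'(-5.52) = -52.72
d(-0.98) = 3.12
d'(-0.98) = 9.63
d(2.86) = 0.44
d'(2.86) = -0.08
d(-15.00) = 0.50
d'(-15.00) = 0.23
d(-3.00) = 0.43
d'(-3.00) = 0.04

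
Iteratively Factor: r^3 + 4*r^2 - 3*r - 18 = (r + 3)*(r^2 + r - 6) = (r + 3)^2*(r - 2)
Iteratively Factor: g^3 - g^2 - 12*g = (g - 4)*(g^2 + 3*g) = g*(g - 4)*(g + 3)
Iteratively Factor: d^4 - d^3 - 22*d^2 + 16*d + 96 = (d + 4)*(d^3 - 5*d^2 - 2*d + 24) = (d - 4)*(d + 4)*(d^2 - d - 6) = (d - 4)*(d - 3)*(d + 4)*(d + 2)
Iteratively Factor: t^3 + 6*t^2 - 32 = (t - 2)*(t^2 + 8*t + 16) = (t - 2)*(t + 4)*(t + 4)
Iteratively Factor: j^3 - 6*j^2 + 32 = (j + 2)*(j^2 - 8*j + 16) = (j - 4)*(j + 2)*(j - 4)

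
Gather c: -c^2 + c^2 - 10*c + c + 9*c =0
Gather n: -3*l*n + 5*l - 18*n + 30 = 5*l + n*(-3*l - 18) + 30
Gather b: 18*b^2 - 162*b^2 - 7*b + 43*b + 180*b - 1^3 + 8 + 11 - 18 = -144*b^2 + 216*b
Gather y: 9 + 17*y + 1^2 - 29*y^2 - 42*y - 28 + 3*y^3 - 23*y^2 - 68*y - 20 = 3*y^3 - 52*y^2 - 93*y - 38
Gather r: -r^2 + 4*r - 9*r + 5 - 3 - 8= -r^2 - 5*r - 6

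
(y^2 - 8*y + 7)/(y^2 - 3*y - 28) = (y - 1)/(y + 4)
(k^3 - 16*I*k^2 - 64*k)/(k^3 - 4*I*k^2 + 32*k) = (k - 8*I)/(k + 4*I)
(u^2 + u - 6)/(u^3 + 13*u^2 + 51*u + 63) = (u - 2)/(u^2 + 10*u + 21)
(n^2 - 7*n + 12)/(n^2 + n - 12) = (n - 4)/(n + 4)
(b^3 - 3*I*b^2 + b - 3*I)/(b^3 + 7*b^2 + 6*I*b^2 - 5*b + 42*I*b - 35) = (b^2 - 4*I*b - 3)/(b^2 + b*(7 + 5*I) + 35*I)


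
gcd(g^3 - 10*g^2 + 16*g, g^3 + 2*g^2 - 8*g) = g^2 - 2*g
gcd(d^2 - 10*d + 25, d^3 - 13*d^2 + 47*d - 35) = d - 5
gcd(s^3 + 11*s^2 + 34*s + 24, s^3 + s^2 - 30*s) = s + 6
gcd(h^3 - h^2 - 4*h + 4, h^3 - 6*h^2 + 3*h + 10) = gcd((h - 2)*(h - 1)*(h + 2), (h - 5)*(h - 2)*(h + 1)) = h - 2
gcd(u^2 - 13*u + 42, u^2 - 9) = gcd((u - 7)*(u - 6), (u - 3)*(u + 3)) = 1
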